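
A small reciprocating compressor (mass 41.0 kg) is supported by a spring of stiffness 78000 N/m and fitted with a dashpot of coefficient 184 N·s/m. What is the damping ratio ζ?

ω_n = √(k/m) = √(78000/41.0) = 43.62 rad/s.
Critical damping c_c = 2√(k·m) = 2√(78000 × 41.0) = 3577 N·s/m, so ζ = c/c_c = 184/3577 = 0.05145.

0.0514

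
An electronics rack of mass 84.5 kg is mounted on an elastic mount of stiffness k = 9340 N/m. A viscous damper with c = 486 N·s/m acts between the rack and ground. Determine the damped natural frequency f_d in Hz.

1.61 Hz

ω_n = √(k/m) = √(9340/84.5) = 10.51 rad/s.
Critical damping c_c = 2√(k·m) = 2√(9340 × 84.5) = 1777 N·s/m, so ζ = c/c_c = 486/1777 = 0.2735.
ω_d = ω_n√(1 − ζ²) = 10.51 × √(1 − 0.0748) = 10.11 rad/s.
f_d = ω_d/(2π) = 1.609 Hz.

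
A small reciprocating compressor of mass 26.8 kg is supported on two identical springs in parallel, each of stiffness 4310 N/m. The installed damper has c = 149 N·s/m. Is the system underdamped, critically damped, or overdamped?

Parallel springs add: k_eq = 2 × 4310 = 8620 N/m.
c_c = 2√(k_eq·m) = 961.3 N·s/m; ζ = c/c_c = 149/961.3 = 0.155.
Since ζ < 1 the system is underdamped.

underdamped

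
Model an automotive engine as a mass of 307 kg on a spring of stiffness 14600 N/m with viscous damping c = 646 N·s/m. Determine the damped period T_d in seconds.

0.922 s

ω_n = √(k/m) = √(14600/307) = 6.896 rad/s.
Critical damping c_c = 2√(k·m) = 2√(14600 × 307) = 4234 N·s/m, so ζ = c/c_c = 646/4234 = 0.1526.
ω_d = ω_n√(1 − ζ²) = 6.896 × √(1 − 0.0233) = 6.815 rad/s.
T_d = 2π/ω_d = 0.9219 s.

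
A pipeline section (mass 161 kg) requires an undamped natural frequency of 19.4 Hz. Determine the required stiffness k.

2390000 N/m

ω_n = 2πf_n = 2π × 19.4 = 121.9 rad/s.
k = m·ω_n² = 161 × 121.9² = 161 × 14860 = 2392000 N/m.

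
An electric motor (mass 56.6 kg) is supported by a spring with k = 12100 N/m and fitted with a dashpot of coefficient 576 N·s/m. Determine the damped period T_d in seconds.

0.458 s

ω_n = √(k/m) = √(12100/56.6) = 14.62 rad/s.
Critical damping c_c = 2√(k·m) = 2√(12100 × 56.6) = 1655 N·s/m, so ζ = c/c_c = 576/1655 = 0.3480.
ω_d = ω_n√(1 − ζ²) = 14.62 × √(1 − 0.121) = 13.71 rad/s.
T_d = 2π/ω_d = 0.4584 s.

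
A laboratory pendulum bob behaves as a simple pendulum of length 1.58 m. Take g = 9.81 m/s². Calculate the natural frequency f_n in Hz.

For a simple pendulum ω_n = √(g/L) = √(9.81/1.58) = √6.209 = 2.492 rad/s.
f_n = ω_n/(2π) = 2.492/6.283 = 0.3966 Hz.

0.397 Hz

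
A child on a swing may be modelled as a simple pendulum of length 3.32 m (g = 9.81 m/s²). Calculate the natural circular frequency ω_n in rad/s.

1.72 rad/s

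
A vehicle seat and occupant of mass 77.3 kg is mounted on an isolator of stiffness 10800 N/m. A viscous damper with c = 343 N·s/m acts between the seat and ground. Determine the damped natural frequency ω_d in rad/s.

ω_n = √(k/m) = √(10800/77.3) = 11.82 rad/s.
Critical damping c_c = 2√(k·m) = 2√(10800 × 77.3) = 1827 N·s/m, so ζ = c/c_c = 343/1827 = 0.1877.
ω_d = ω_n√(1 − ζ²) = 11.82 × √(1 − 0.0352) = 11.61 rad/s.

11.6 rad/s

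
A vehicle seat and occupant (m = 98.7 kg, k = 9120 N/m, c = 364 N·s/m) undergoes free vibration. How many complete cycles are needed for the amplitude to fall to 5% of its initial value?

3 cycles

ζ = c/(2√(km)) = 364/(2√(9120 × 98.7)) = 364/1898 = 0.1918.
Logarithmic decrement δ = 2πζ/√(1 − ζ²) = 2π × 0.1918/√(1 − 0.0368) = 1.228.
x_n/x₀ = e^(−nδ) ≤ 0.05; take ln: n ≥ ln(1/0.05)/δ = 2.996/1.228 = 2.439.
So 3 complete cycles are required.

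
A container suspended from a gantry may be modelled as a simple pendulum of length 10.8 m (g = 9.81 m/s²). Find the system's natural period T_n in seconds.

6.59 s

For a simple pendulum ω_n = √(g/L) = √(9.81/10.8) = √0.9083 = 0.9531 rad/s.
T_n = 2π/ω_n = 6.283/0.9531 = 6.593 s.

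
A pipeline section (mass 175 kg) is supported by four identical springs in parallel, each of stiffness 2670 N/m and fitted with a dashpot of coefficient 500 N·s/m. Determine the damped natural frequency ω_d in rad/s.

Parallel springs add: k_eq = 4 × 2670 = 10680 N/m.
ω_n = √(k_eq/m) = √(10680/175) = 7.812 rad/s.
Critical damping c_c = 2√(k_eq·m) = 2√(10680 × 175) = 2734 N·s/m, so ζ = c/c_c = 500/2734 = 0.1829.
ω_d = ω_n√(1 − ζ²) = 7.812 × √(1 − 0.0334) = 7.680 rad/s.

7.68 rad/s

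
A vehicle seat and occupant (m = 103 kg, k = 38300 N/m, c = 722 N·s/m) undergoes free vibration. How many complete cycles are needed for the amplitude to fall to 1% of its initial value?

ζ = c/(2√(km)) = 722/(2√(38300 × 103)) = 722/3972 = 0.1818.
Logarithmic decrement δ = 2πζ/√(1 − ζ²) = 2π × 0.1818/√(1 − 0.0330) = 1.161.
x_n/x₀ = e^(−nδ) ≤ 0.01; take ln: n ≥ ln(1/0.01)/δ = 4.605/1.161 = 3.965.
So 4 complete cycles are required.

4 cycles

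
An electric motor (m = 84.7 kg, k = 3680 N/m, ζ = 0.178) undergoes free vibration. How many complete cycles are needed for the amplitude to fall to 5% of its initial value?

3 cycles

Logarithmic decrement δ = 2πζ/√(1 − ζ²) = 2π × 0.1780/√(1 − 0.0317) = 1.137.
x_n/x₀ = e^(−nδ) ≤ 0.05; take ln: n ≥ ln(1/0.05)/δ = 2.996/1.137 = 2.636.
So 3 complete cycles are required.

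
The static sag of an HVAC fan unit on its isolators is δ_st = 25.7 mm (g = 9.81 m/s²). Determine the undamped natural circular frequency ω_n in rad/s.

ω_n = √(g/δ_st) = √(9.81/0.0257) = √381.7 = 19.54 rad/s.

19.5 rad/s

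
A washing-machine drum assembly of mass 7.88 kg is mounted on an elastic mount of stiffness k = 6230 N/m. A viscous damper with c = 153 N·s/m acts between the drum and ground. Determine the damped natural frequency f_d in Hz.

4.20 Hz

ω_n = √(k/m) = √(6230/7.88) = 28.12 rad/s.
Critical damping c_c = 2√(k·m) = 2√(6230 × 7.88) = 443.1 N·s/m, so ζ = c/c_c = 153/443.1 = 0.3453.
ω_d = ω_n√(1 − ζ²) = 28.12 × √(1 − 0.119) = 26.39 rad/s.
f_d = ω_d/(2π) = 4.200 Hz.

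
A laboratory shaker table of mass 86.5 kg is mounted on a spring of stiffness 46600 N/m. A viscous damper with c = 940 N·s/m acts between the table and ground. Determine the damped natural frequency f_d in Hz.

3.59 Hz

ω_n = √(k/m) = √(46600/86.5) = 23.21 rad/s.
Critical damping c_c = 2√(k·m) = 2√(46600 × 86.5) = 4015 N·s/m, so ζ = c/c_c = 940/4015 = 0.2341.
ω_d = ω_n√(1 − ζ²) = 23.21 × √(1 − 0.0548) = 22.57 rad/s.
f_d = ω_d/(2π) = 3.591 Hz.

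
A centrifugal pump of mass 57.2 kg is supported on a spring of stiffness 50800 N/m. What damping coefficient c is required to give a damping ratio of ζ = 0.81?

c_c = 2√(k·m) = 2√(50800 × 57.2) = 3409 N·s/m.
c = ζ·c_c = 0.81 × 3409 = 2761 N·s/m.

2760 N·s/m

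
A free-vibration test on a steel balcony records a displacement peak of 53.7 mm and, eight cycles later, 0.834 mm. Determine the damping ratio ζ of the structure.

0.0826

Logarithmic decrement δ = (1/n)·ln(x₀/x_n) = (1/8)·ln(53.7/0.834) = (1/8)·ln(64.39) = 0.5206.
ζ = δ/√(4π² + δ²) = 0.5206/√(39.48 + 0.271) = 0.5206/6.305 = 0.08258.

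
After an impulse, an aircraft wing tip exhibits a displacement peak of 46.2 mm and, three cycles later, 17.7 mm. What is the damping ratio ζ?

0.0508

Logarithmic decrement δ = (1/n)·ln(x₀/x_n) = (1/3)·ln(46.2/17.7) = (1/3)·ln(2.610) = 0.3198.
ζ = δ/√(4π² + δ²) = 0.3198/√(39.48 + 0.102) = 0.3198/6.291 = 0.05083.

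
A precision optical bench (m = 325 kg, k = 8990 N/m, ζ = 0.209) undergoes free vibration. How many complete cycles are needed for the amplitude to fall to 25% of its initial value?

2 cycles

Logarithmic decrement δ = 2πζ/√(1 − ζ²) = 2π × 0.2090/√(1 − 0.0437) = 1.343.
x_n/x₀ = e^(−nδ) ≤ 0.25; take ln: n ≥ ln(1/0.25)/δ = 1.386/1.343 = 1.032.
So 2 complete cycles are required.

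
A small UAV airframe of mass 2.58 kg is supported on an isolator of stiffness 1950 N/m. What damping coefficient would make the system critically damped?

c_c = 2√(k·m) = 2√(1950 × 2.58) = 2 × 70.93 = 141.9 N·s/m.

142 N·s/m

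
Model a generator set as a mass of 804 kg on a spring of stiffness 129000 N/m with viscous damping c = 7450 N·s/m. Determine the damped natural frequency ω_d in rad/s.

11.8 rad/s

ω_n = √(k/m) = √(129000/804) = 12.67 rad/s.
Critical damping c_c = 2√(k·m) = 2√(129000 × 804) = 20370 N·s/m, so ζ = c/c_c = 7450/20370 = 0.3658.
ω_d = ω_n√(1 − ζ²) = 12.67 × √(1 − 0.134) = 11.79 rad/s.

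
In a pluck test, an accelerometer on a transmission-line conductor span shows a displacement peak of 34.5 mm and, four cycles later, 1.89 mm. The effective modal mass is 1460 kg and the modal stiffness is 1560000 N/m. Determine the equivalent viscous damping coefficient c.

11000 N·s/m

Logarithmic decrement δ = (1/n)·ln(x₀/x_n) = (1/4)·ln(34.5/1.89) = (1/4)·ln(18.25) = 0.7261.
ζ = δ/√(4π² + δ²) = 0.7261/√(39.48 + 0.527) = 0.7261/6.325 = 0.1148.
c = ζ · 2√(km) = 0.1148 × 2√(1560000 × 1460) = 0.1148 × 95450 = 10960 N·s/m.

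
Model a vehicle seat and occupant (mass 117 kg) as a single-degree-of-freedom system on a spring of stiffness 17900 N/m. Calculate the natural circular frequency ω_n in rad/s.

ω_n = √(k/m) = √(17900/117) = √153.0 = 12.37 rad/s.

12.4 rad/s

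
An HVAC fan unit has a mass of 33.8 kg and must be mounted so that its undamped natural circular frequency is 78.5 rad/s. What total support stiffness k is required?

k = m·ω_n² = 33.8 × 78.50² = 33.8 × 6162 = 208300 N/m.

208000 N/m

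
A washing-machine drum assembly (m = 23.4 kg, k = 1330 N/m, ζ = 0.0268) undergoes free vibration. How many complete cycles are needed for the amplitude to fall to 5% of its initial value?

18 cycles

Logarithmic decrement δ = 2πζ/√(1 − ζ²) = 2π × 0.02680/√(1 − 0.000718) = 0.1684.
x_n/x₀ = e^(−nδ) ≤ 0.05; take ln: n ≥ ln(1/0.05)/δ = 2.996/0.1684 = 17.78.
So 18 complete cycles are required.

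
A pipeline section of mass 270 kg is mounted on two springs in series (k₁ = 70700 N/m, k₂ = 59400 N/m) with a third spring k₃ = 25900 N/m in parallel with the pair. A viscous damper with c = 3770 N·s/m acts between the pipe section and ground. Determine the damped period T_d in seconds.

0.487 s

Series pair: k_s = k₁k₂/(k₁+k₂) = (70700)(59400)/(70700 + 59400) = 32280 N/m. In parallel with k₃: k_eq = 32280 + 25900 = 58180 N/m.
ω_n = √(k_eq/m) = √(58180/270) = 14.68 rad/s.
Critical damping c_c = 2√(k_eq·m) = 2√(58180 × 270) = 7927 N·s/m, so ζ = c/c_c = 3770/7927 = 0.4756.
ω_d = ω_n√(1 − ζ²) = 14.68 × √(1 − 0.226) = 12.91 rad/s.
T_d = 2π/ω_d = 0.4866 s.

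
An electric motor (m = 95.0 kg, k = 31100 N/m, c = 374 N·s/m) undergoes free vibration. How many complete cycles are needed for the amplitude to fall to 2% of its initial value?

6 cycles

ζ = c/(2√(km)) = 374/(2√(31100 × 95.0)) = 374/3438 = 0.1088.
Logarithmic decrement δ = 2πζ/√(1 − ζ²) = 2π × 0.1088/√(1 − 0.0118) = 0.6876.
x_n/x₀ = e^(−nδ) ≤ 0.02; take ln: n ≥ ln(1/0.02)/δ = 3.912/0.6876 = 5.689.
So 6 complete cycles are required.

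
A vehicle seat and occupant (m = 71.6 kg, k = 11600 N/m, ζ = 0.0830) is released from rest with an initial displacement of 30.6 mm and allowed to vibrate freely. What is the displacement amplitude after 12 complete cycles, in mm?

Logarithmic decrement δ = 2πζ/√(1 − ζ²) = 2π × 0.08300/√(1 − 0.00689) = 0.5233.
After n cycles, x_n/x₀ = e^(−nδ), so x_12 = 30.6 × e^(−12 × 0.5233) = 30.6 × 0.001874 = 0.05734 mm.

0.0573 mm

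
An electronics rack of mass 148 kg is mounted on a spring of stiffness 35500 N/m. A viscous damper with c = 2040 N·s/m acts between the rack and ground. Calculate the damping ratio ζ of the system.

0.445

ω_n = √(k/m) = √(35500/148) = 15.49 rad/s.
Critical damping c_c = 2√(k·m) = 2√(35500 × 148) = 4584 N·s/m, so ζ = c/c_c = 2040/4584 = 0.4450.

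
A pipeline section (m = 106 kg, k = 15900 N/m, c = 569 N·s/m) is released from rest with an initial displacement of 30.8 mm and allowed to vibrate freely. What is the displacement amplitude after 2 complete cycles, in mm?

ζ = c/(2√(km)) = 569/(2√(15900 × 106)) = 569/2596 = 0.2191.
Logarithmic decrement δ = 2πζ/√(1 − ζ²) = 2π × 0.2191/√(1 − 0.0480) = 1.411.
After n cycles, x_n/x₀ = e^(−nδ), so x_2 = 30.8 × e^(−2 × 1.411) = 30.8 × 0.05946 = 1.831 mm.

1.83 mm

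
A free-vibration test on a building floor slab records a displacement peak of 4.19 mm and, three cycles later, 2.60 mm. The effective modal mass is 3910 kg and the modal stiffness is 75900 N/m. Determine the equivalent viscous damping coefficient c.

Logarithmic decrement δ = (1/n)·ln(x₀/x_n) = (1/3)·ln(4.19/2.60) = (1/3)·ln(1.612) = 0.1591.
ζ = δ/√(4π² + δ²) = 0.1591/√(39.48 + 0.0253) = 0.1591/6.285 = 0.02531.
c = ζ · 2√(km) = 0.02531 × 2√(75900 × 3910) = 0.02531 × 34450 = 871.9 N·s/m.

872 N·s/m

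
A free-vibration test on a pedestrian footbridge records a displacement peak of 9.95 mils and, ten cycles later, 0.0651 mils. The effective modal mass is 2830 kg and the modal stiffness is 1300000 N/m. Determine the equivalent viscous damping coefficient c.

9680 N·s/m

Logarithmic decrement δ = (1/n)·ln(x₀/x_n) = (1/10)·ln(9.95/0.0651) = (1/10)·ln(152.8) = 0.5029.
ζ = δ/√(4π² + δ²) = 0.5029/√(39.48 + 0.253) = 0.5029/6.303 = 0.07979.
c = ζ · 2√(km) = 0.07979 × 2√(1300000 × 2830) = 0.07979 × 121300 = 9679 N·s/m.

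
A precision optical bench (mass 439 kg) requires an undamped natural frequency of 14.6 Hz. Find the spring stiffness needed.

3690000 N/m

ω_n = 2πf_n = 2π × 14.6 = 91.73 rad/s.
k = m·ω_n² = 439 × 91.73² = 439 × 8415 = 3694000 N/m.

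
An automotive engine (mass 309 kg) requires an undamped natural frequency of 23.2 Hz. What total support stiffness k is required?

ω_n = 2πf_n = 2π × 23.2 = 145.8 rad/s.
k = m·ω_n² = 309 × 145.8² = 309 × 21250 = 6566000 N/m.

6570000 N/m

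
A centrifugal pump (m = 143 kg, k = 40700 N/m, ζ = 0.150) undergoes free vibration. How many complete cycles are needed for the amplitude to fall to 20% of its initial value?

2 cycles

Logarithmic decrement δ = 2πζ/√(1 − ζ²) = 2π × 0.1500/√(1 − 0.0225) = 0.9533.
x_n/x₀ = e^(−nδ) ≤ 0.2; take ln: n ≥ ln(1/0.2)/δ = 1.609/0.9533 = 1.688.
So 2 complete cycles are required.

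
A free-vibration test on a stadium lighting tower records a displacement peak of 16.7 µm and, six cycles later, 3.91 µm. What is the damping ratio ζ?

Logarithmic decrement δ = (1/n)·ln(x₀/x_n) = (1/6)·ln(16.7/3.91) = (1/6)·ln(4.271) = 0.2420.
ζ = δ/√(4π² + δ²) = 0.2420/√(39.48 + 0.0586) = 0.2420/6.288 = 0.03848.

0.0385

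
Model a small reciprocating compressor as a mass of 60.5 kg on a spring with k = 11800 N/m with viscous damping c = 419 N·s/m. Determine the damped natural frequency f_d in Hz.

2.15 Hz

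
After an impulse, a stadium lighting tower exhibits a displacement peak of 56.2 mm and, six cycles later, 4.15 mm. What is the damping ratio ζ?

Logarithmic decrement δ = (1/n)·ln(x₀/x_n) = (1/6)·ln(56.2/4.15) = (1/6)·ln(13.54) = 0.4343.
ζ = δ/√(4π² + δ²) = 0.4343/√(39.48 + 0.189) = 0.4343/6.298 = 0.06896.

0.0690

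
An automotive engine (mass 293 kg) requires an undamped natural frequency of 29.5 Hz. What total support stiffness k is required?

ω_n = 2πf_n = 2π × 29.5 = 185.4 rad/s.
k = m·ω_n² = 293 × 185.4² = 293 × 34360 = 10070000 N/m.

10100000 N/m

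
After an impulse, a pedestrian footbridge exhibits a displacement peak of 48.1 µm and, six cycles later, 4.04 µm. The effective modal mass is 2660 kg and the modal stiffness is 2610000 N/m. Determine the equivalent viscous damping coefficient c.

10900 N·s/m

Logarithmic decrement δ = (1/n)·ln(x₀/x_n) = (1/6)·ln(48.1/4.04) = (1/6)·ln(11.91) = 0.4128.
ζ = δ/√(4π² + δ²) = 0.4128/√(39.48 + 0.170) = 0.4128/6.297 = 0.06556.
c = ζ · 2√(km) = 0.06556 × 2√(2610000 × 2660) = 0.06556 × 166600 = 10930 N·s/m.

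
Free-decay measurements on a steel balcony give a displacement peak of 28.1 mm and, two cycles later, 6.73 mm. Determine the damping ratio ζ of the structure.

Logarithmic decrement δ = (1/n)·ln(x₀/x_n) = (1/2)·ln(28.1/6.73) = (1/2)·ln(4.175) = 0.7146.
ζ = δ/√(4π² + δ²) = 0.7146/√(39.48 + 0.511) = 0.7146/6.324 = 0.1130.

0.113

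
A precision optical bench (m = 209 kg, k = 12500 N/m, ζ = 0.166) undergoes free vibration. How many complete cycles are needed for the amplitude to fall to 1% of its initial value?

Logarithmic decrement δ = 2πζ/√(1 − ζ²) = 2π × 0.1660/√(1 − 0.0276) = 1.058.
x_n/x₀ = e^(−nδ) ≤ 0.01; take ln: n ≥ ln(1/0.01)/δ = 4.605/1.058 = 4.354.
So 5 complete cycles are required.

5 cycles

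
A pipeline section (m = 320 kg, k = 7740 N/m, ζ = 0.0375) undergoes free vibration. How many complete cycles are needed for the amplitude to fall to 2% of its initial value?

Logarithmic decrement δ = 2πζ/√(1 − ζ²) = 2π × 0.03750/√(1 − 0.00141) = 0.2358.
x_n/x₀ = e^(−nδ) ≤ 0.02; take ln: n ≥ ln(1/0.02)/δ = 3.912/0.2358 = 16.59.
So 17 complete cycles are required.

17 cycles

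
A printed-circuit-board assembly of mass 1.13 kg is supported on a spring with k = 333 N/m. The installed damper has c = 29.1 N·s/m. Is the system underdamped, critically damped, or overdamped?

underdamped

c_c = 2√(k·m) = 38.80 N·s/m; ζ = c/c_c = 29.1/38.80 = 0.750.
Since ζ < 1 the system is underdamped.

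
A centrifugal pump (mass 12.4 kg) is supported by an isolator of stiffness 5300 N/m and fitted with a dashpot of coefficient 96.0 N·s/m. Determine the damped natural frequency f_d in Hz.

3.23 Hz

ω_n = √(k/m) = √(5300/12.4) = 20.67 rad/s.
Critical damping c_c = 2√(k·m) = 2√(5300 × 12.4) = 512.7 N·s/m, so ζ = c/c_c = 96.0/512.7 = 0.1872.
ω_d = ω_n√(1 − ζ²) = 20.67 × √(1 − 0.0351) = 20.31 rad/s.
f_d = ω_d/(2π) = 3.232 Hz.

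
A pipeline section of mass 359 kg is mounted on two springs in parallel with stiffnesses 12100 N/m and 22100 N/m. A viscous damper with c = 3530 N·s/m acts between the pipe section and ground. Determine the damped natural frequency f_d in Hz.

1.34 Hz

Parallel springs add: k_eq = 12100 + 22100 = 34200 N/m.
ω_n = √(k_eq/m) = √(34200/359) = 9.760 rad/s.
Critical damping c_c = 2√(k_eq·m) = 2√(34200 × 359) = 7008 N·s/m, so ζ = c/c_c = 3530/7008 = 0.5037.
ω_d = ω_n√(1 − ζ²) = 9.760 × √(1 − 0.254) = 8.432 rad/s.
f_d = ω_d/(2π) = 1.342 Hz.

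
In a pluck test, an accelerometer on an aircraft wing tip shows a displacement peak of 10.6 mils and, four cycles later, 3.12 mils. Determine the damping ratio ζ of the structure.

Logarithmic decrement δ = (1/n)·ln(x₀/x_n) = (1/4)·ln(10.6/3.12) = (1/4)·ln(3.397) = 0.3058.
ζ = δ/√(4π² + δ²) = 0.3058/√(39.48 + 0.0935) = 0.3058/6.291 = 0.04860.

0.0486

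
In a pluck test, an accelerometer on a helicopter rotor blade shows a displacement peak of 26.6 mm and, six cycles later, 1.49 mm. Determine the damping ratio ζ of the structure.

0.0762

Logarithmic decrement δ = (1/n)·ln(x₀/x_n) = (1/6)·ln(26.6/1.49) = (1/6)·ln(17.85) = 0.4804.
ζ = δ/√(4π² + δ²) = 0.4804/√(39.48 + 0.231) = 0.4804/6.302 = 0.07623.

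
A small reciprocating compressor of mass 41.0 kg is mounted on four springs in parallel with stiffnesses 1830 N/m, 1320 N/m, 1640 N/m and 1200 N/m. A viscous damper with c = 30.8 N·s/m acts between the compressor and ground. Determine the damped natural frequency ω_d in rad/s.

Parallel springs add: k_eq = 1830 + 1320 + 1640 + 1200 = 5990 N/m.
ω_n = √(k_eq/m) = √(5990/41.0) = 12.09 rad/s.
Critical damping c_c = 2√(k_eq·m) = 2√(5990 × 41.0) = 991.1 N·s/m, so ζ = c/c_c = 30.8/991.1 = 0.03108.
ω_d = ω_n√(1 − ζ²) = 12.09 × √(1 − 0.000966) = 12.08 rad/s.

12.1 rad/s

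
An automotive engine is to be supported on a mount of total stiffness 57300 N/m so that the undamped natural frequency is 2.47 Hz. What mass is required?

238 kg

ω_n = 2πf_n = 2π × 2.47 = 15.52 rad/s.
m = k/ω_n² = 57300/15.52² = 57300/240.9 = 237.9 kg.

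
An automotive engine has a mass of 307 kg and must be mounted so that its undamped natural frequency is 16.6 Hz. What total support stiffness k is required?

3340000 N/m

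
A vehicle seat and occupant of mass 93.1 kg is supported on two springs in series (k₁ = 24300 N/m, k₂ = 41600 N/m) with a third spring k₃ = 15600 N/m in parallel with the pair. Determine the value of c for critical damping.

3390 N·s/m

Series pair: k_s = k₁k₂/(k₁+k₂) = (24300)(41600)/(24300 + 41600) = 15340 N/m. In parallel with k₃: k_eq = 15340 + 15600 = 30940 N/m.
c_c = 2√(k_eq·m) = 2√(30940 × 93.1) = 2 × 1697 = 3394 N·s/m.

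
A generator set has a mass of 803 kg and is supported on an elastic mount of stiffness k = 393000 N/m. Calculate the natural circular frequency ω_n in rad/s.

ω_n = √(k/m) = √(393000/803) = √489.4 = 22.12 rad/s.

22.1 rad/s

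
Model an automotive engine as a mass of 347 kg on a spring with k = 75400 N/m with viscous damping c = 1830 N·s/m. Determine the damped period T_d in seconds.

0.433 s

ω_n = √(k/m) = √(75400/347) = 14.74 rad/s.
Critical damping c_c = 2√(k·m) = 2√(75400 × 347) = 10230 N·s/m, so ζ = c/c_c = 1830/10230 = 0.1789.
ω_d = ω_n√(1 − ζ²) = 14.74 × √(1 − 0.0320) = 14.50 rad/s.
T_d = 2π/ω_d = 0.4332 s.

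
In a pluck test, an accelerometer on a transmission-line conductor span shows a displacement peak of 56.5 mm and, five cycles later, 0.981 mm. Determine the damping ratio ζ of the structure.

0.128

Logarithmic decrement δ = (1/n)·ln(x₀/x_n) = (1/5)·ln(56.5/0.981) = (1/5)·ln(57.59) = 0.8107.
ζ = δ/√(4π² + δ²) = 0.8107/√(39.48 + 0.657) = 0.8107/6.335 = 0.1280.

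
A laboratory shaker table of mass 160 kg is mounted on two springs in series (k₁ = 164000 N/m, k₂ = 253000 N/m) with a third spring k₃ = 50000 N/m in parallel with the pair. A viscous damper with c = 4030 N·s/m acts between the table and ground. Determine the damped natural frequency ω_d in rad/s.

27.9 rad/s

Series pair: k_s = k₁k₂/(k₁+k₂) = (164000)(253000)/(164000 + 253000) = 99500 N/m. In parallel with k₃: k_eq = 99500 + 50000 = 149500 N/m.
ω_n = √(k_eq/m) = √(149500/160) = 30.57 rad/s.
Critical damping c_c = 2√(k_eq·m) = 2√(149500 × 160) = 9782 N·s/m, so ζ = c/c_c = 4030/9782 = 0.4120.
ω_d = ω_n√(1 − ζ²) = 30.57 × √(1 − 0.170) = 27.85 rad/s.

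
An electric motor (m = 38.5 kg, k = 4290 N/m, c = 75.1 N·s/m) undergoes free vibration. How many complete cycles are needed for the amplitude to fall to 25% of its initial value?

3 cycles

ζ = c/(2√(km)) = 75.1/(2√(4290 × 38.5)) = 75.1/812.8 = 0.09240.
Logarithmic decrement δ = 2πζ/√(1 − ζ²) = 2π × 0.09240/√(1 − 0.00854) = 0.5830.
x_n/x₀ = e^(−nδ) ≤ 0.25; take ln: n ≥ ln(1/0.25)/δ = 1.386/0.5830 = 2.378.
So 3 complete cycles are required.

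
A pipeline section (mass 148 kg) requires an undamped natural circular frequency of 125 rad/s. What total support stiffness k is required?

2310000 N/m

k = m·ω_n² = 148 × 125.0² = 148 × 15620 = 2312000 N/m.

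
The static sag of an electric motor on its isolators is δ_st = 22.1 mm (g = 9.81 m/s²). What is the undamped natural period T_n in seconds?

ω_n = √(g/δ_st) = √(9.81/0.0221) = √443.9 = 21.07 rad/s.
T_n = 2π/ω_n = 6.283/21.07 = 0.2982 s.

0.298 s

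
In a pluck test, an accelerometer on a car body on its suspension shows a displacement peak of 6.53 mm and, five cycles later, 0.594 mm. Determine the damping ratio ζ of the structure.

Logarithmic decrement δ = (1/n)·ln(x₀/x_n) = (1/5)·ln(6.53/0.594) = (1/5)·ln(10.99) = 0.4795.
ζ = δ/√(4π² + δ²) = 0.4795/√(39.48 + 0.230) = 0.4795/6.301 = 0.07609.

0.0761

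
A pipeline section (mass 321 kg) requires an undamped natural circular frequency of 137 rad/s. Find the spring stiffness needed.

6020000 N/m

k = m·ω_n² = 321 × 137.0² = 321 × 18770 = 6025000 N/m.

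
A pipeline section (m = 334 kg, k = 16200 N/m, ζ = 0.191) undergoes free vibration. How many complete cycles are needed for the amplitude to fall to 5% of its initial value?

Logarithmic decrement δ = 2πζ/√(1 − ζ²) = 2π × 0.1910/√(1 − 0.0365) = 1.223.
x_n/x₀ = e^(−nδ) ≤ 0.05; take ln: n ≥ ln(1/0.05)/δ = 2.996/1.223 = 2.450.
So 3 complete cycles are required.

3 cycles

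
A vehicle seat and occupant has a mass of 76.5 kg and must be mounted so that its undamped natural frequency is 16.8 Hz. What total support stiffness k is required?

852000 N/m

ω_n = 2πf_n = 2π × 16.8 = 105.6 rad/s.
k = m·ω_n² = 76.5 × 105.6² = 76.5 × 11140 = 852400 N/m.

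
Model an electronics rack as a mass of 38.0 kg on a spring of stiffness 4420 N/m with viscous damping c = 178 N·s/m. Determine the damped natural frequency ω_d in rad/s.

10.5 rad/s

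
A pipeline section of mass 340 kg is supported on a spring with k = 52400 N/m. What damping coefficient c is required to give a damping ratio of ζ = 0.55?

4640 N·s/m

c_c = 2√(k·m) = 2√(52400 × 340) = 8442 N·s/m.
c = ζ·c_c = 0.55 × 8442 = 4643 N·s/m.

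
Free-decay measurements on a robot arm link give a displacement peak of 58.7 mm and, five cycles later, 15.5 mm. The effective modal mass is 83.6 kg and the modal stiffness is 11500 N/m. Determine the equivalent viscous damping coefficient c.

83.0 N·s/m

Logarithmic decrement δ = (1/n)·ln(x₀/x_n) = (1/5)·ln(58.7/15.5) = (1/5)·ln(3.787) = 0.2663.
ζ = δ/√(4π² + δ²) = 0.2663/√(39.48 + 0.0709) = 0.2663/6.289 = 0.04235.
c = ζ · 2√(km) = 0.04235 × 2√(11500 × 83.6) = 0.04235 × 1961 = 83.05 N·s/m.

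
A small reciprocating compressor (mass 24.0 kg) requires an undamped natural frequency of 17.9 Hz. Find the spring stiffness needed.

304000 N/m

ω_n = 2πf_n = 2π × 17.9 = 112.5 rad/s.
k = m·ω_n² = 24.0 × 112.5² = 24.0 × 12650 = 303600 N/m.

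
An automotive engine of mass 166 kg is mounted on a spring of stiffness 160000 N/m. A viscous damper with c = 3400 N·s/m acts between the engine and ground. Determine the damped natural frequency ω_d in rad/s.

29.3 rad/s

ω_n = √(k/m) = √(160000/166) = 31.05 rad/s.
Critical damping c_c = 2√(k·m) = 2√(160000 × 166) = 10310 N·s/m, so ζ = c/c_c = 3400/10310 = 0.3299.
ω_d = ω_n√(1 − ζ²) = 31.05 × √(1 − 0.109) = 29.31 rad/s.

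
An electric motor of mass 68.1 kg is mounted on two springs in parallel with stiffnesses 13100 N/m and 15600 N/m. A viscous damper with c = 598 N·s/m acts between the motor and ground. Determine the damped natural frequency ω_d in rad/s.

Parallel springs add: k_eq = 13100 + 15600 = 28700 N/m.
ω_n = √(k_eq/m) = √(28700/68.1) = 20.53 rad/s.
Critical damping c_c = 2√(k_eq·m) = 2√(28700 × 68.1) = 2796 N·s/m, so ζ = c/c_c = 598/2796 = 0.2139.
ω_d = ω_n√(1 − ζ²) = 20.53 × √(1 − 0.0457) = 20.05 rad/s.

20.1 rad/s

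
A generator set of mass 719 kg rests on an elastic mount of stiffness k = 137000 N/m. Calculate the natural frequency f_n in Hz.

ω_n = √(k/m) = √(137000/719) = √190.5 = 13.80 rad/s.
f_n = ω_n/(2π) = 13.80/6.283 = 2.197 Hz.

2.20 Hz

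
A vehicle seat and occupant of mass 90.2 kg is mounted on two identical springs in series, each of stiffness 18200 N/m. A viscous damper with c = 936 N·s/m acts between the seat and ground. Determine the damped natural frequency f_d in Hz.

1.37 Hz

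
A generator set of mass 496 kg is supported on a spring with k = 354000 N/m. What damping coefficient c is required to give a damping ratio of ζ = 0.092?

2440 N·s/m

c_c = 2√(k·m) = 2√(354000 × 496) = 26500 N·s/m.
c = ζ·c_c = 0.092 × 26500 = 2438 N·s/m.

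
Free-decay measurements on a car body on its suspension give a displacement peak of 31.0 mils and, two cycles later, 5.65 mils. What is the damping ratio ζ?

0.134

Logarithmic decrement δ = (1/n)·ln(x₀/x_n) = (1/2)·ln(31.0/5.65) = (1/2)·ln(5.487) = 0.8512.
ζ = δ/√(4π² + δ²) = 0.8512/√(39.48 + 0.724) = 0.8512/6.341 = 0.1342.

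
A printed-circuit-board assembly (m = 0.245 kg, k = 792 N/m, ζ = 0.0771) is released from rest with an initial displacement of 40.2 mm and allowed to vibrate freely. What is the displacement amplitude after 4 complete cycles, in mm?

5.76 mm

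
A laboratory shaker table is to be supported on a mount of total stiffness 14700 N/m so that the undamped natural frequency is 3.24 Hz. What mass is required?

ω_n = 2πf_n = 2π × 3.24 = 20.36 rad/s.
m = k/ω_n² = 14700/20.36² = 14700/414.4 = 35.47 kg.

35.5 kg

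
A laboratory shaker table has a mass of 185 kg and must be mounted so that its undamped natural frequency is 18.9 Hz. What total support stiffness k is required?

2610000 N/m

ω_n = 2πf_n = 2π × 18.9 = 118.8 rad/s.
k = m·ω_n² = 185 × 118.8² = 185 × 14100 = 2609000 N/m.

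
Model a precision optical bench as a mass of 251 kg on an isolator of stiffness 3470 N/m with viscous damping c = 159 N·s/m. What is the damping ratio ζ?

0.0852

ω_n = √(k/m) = √(3470/251) = 3.718 rad/s.
Critical damping c_c = 2√(k·m) = 2√(3470 × 251) = 1867 N·s/m, so ζ = c/c_c = 159/1867 = 0.08519.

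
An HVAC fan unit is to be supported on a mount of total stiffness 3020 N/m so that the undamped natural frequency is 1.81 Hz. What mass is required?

23.4 kg

ω_n = 2πf_n = 2π × 1.81 = 11.37 rad/s.
m = k/ω_n² = 3020/11.37² = 3020/129.3 = 23.35 kg.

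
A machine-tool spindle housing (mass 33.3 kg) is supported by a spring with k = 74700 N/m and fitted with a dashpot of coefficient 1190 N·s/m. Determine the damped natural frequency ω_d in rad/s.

ω_n = √(k/m) = √(74700/33.3) = 47.36 rad/s.
Critical damping c_c = 2√(k·m) = 2√(74700 × 33.3) = 3154 N·s/m, so ζ = c/c_c = 1190/3154 = 0.3773.
ω_d = ω_n√(1 − ζ²) = 47.36 × √(1 − 0.142) = 43.86 rad/s.

43.9 rad/s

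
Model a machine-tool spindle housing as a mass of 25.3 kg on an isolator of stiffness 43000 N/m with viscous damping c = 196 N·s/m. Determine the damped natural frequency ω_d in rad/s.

41.0 rad/s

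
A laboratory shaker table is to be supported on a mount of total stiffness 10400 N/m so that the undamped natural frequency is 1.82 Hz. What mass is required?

79.5 kg

ω_n = 2πf_n = 2π × 1.82 = 11.44 rad/s.
m = k/ω_n² = 10400/11.44² = 10400/130.8 = 79.53 kg.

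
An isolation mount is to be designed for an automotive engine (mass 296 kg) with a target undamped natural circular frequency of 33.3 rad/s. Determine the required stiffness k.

k = m·ω_n² = 296 × 33.30² = 296 × 1109 = 328200 N/m.

328000 N/m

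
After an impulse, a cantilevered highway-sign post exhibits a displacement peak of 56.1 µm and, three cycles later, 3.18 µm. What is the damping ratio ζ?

0.151

Logarithmic decrement δ = (1/n)·ln(x₀/x_n) = (1/3)·ln(56.1/3.18) = (1/3)·ln(17.64) = 0.9568.
ζ = δ/√(4π² + δ²) = 0.9568/√(39.48 + 0.915) = 0.9568/6.356 = 0.1505.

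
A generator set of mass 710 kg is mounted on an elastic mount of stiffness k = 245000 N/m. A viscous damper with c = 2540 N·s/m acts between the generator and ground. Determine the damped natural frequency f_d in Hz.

ω_n = √(k/m) = √(245000/710) = 18.58 rad/s.
Critical damping c_c = 2√(k·m) = 2√(245000 × 710) = 26380 N·s/m, so ζ = c/c_c = 2540/26380 = 0.09629.
ω_d = ω_n√(1 − ζ²) = 18.58 × √(1 − 0.00927) = 18.49 rad/s.
f_d = ω_d/(2π) = 2.943 Hz.

2.94 Hz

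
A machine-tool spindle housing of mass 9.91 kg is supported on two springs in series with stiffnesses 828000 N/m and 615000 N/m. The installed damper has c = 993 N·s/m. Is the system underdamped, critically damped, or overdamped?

Series springs: 1/k_eq = 1/828000 + 1/615000 = 2.834×10^-6, so k_eq = 352900 N/m.
c_c = 2√(k_eq·m) = 3740 N·s/m; ζ = c/c_c = 993/3740 = 0.265.
Since ζ < 1 the system is underdamped.

underdamped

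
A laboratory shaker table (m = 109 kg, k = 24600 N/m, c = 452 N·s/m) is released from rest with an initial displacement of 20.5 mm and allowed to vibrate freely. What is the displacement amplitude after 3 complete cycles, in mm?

ζ = c/(2√(km)) = 452/(2√(24600 × 109)) = 452/3275 = 0.1380.
Logarithmic decrement δ = 2πζ/√(1 − ζ²) = 2π × 0.1380/√(1 − 0.0190) = 0.8756.
After n cycles, x_n/x₀ = e^(−nδ), so x_3 = 20.5 × e^(−3 × 0.8756) = 20.5 × 0.07232 = 1.483 mm.

1.48 mm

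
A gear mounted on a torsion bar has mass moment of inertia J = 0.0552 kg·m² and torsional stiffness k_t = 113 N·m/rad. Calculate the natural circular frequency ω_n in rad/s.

45.2 rad/s

ω_n = √(k_t/J) = √(113/0.0552) = √2047 = 45.24 rad/s.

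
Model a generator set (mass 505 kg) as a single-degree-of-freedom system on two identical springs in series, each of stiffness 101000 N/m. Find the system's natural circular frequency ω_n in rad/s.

10.0 rad/s

Series springs: 1/k_eq = 2/101000, so k_eq = 101000/2 = 50500 N/m.
ω_n = √(k_eq/m) = √(50500/505) = √100.0 = 10.00 rad/s.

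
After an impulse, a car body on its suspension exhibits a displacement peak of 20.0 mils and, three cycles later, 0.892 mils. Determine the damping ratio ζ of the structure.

0.163

Logarithmic decrement δ = (1/n)·ln(x₀/x_n) = (1/3)·ln(20.0/0.892) = (1/3)·ln(22.42) = 1.037.
ζ = δ/√(4π² + δ²) = 1.037/√(39.48 + 1.07) = 1.037/6.368 = 0.1628.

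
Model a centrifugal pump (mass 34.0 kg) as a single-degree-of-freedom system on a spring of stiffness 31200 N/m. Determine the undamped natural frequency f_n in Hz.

ω_n = √(k/m) = √(31200/34.0) = √917.6 = 30.29 rad/s.
f_n = ω_n/(2π) = 30.29/6.283 = 4.821 Hz.

4.82 Hz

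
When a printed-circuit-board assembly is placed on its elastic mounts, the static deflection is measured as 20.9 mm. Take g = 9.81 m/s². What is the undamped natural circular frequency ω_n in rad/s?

ω_n = √(g/δ_st) = √(9.81/0.0209) = √469.4 = 21.67 rad/s.

21.7 rad/s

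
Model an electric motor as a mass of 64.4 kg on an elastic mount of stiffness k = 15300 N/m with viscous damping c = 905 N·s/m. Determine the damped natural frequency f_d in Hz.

2.18 Hz

ω_n = √(k/m) = √(15300/64.4) = 15.41 rad/s.
Critical damping c_c = 2√(k·m) = 2√(15300 × 64.4) = 1985 N·s/m, so ζ = c/c_c = 905/1985 = 0.4559.
ω_d = ω_n√(1 − ζ²) = 15.41 × √(1 − 0.208) = 13.72 rad/s.
f_d = ω_d/(2π) = 2.183 Hz.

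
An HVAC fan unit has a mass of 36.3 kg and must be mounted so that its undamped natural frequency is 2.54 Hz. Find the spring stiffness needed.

9250 N/m

ω_n = 2πf_n = 2π × 2.54 = 15.96 rad/s.
k = m·ω_n² = 36.3 × 15.96² = 36.3 × 254.7 = 9246 N/m.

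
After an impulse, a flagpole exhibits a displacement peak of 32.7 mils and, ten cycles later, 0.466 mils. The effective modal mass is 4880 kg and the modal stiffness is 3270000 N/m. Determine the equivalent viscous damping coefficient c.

17100 N·s/m

Logarithmic decrement δ = (1/n)·ln(x₀/x_n) = (1/10)·ln(32.7/0.466) = (1/10)·ln(70.17) = 0.4251.
ζ = δ/√(4π² + δ²) = 0.4251/√(39.48 + 0.181) = 0.4251/6.298 = 0.06750.
c = ζ · 2√(km) = 0.06750 × 2√(3270000 × 4880) = 0.06750 × 252600 = 17050 N·s/m.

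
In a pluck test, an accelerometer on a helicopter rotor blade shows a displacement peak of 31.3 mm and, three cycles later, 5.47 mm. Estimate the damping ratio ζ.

Logarithmic decrement δ = (1/n)·ln(x₀/x_n) = (1/3)·ln(31.3/5.47) = (1/3)·ln(5.722) = 0.5814.
ζ = δ/√(4π² + δ²) = 0.5814/√(39.48 + 0.338) = 0.5814/6.310 = 0.09215.

0.0921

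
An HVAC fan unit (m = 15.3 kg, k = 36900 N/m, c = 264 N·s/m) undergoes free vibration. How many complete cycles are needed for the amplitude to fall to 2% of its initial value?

4 cycles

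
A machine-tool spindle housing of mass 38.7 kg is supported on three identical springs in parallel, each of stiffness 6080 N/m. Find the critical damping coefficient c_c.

1680 N·s/m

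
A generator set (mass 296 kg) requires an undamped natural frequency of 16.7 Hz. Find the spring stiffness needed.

3260000 N/m

ω_n = 2πf_n = 2π × 16.7 = 104.9 rad/s.
k = m·ω_n² = 296 × 104.9² = 296 × 11010 = 3259000 N/m.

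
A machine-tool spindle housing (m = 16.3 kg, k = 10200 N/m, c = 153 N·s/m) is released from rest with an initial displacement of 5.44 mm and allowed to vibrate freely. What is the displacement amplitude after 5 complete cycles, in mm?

0.0135 mm

ζ = c/(2√(km)) = 153/(2√(10200 × 16.3)) = 153/815.5 = 0.1876.
Logarithmic decrement δ = 2πζ/√(1 − ζ²) = 2π × 0.1876/√(1 − 0.0352) = 1.200.
After n cycles, x_n/x₀ = e^(−nδ), so x_5 = 5.44 × e^(−5 × 1.200) = 5.44 × 0.002477 = 0.01348 mm.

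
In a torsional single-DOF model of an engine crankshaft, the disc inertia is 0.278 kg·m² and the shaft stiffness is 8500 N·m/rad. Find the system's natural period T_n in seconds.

ω_n = √(k_t/J) = √(8500/0.278) = √30580 = 174.9 rad/s.
T_n = 2π/ω_n = 6.283/174.9 = 0.03593 s.

0.0359 s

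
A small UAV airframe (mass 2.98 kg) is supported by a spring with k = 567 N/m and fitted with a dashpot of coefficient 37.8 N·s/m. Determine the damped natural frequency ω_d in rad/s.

ω_n = √(k/m) = √(567.0/2.98) = 13.79 rad/s.
Critical damping c_c = 2√(k·m) = 2√(567.0 × 2.98) = 82.21 N·s/m, so ζ = c/c_c = 37.8/82.21 = 0.4598.
ω_d = ω_n√(1 − ζ²) = 13.79 × √(1 − 0.211) = 12.25 rad/s.

12.2 rad/s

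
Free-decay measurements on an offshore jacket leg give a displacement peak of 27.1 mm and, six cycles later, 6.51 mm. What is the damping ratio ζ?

Logarithmic decrement δ = (1/n)·ln(x₀/x_n) = (1/6)·ln(27.1/6.51) = (1/6)·ln(4.163) = 0.2377.
ζ = δ/√(4π² + δ²) = 0.2377/√(39.48 + 0.0565) = 0.2377/6.288 = 0.03780.

0.0378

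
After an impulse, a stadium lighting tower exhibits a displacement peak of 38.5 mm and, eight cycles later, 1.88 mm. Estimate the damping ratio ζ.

Logarithmic decrement δ = (1/n)·ln(x₀/x_n) = (1/8)·ln(38.5/1.88) = (1/8)·ln(20.48) = 0.3774.
ζ = δ/√(4π² + δ²) = 0.3774/√(39.48 + 0.142) = 0.3774/6.295 = 0.05996.

0.0600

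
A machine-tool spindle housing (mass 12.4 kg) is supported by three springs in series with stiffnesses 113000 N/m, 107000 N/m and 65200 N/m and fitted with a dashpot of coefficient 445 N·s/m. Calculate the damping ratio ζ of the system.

Series springs: 1/k_eq = 1/113000 + 1/107000 + 1/65200 = 3.353×10^-5, so k_eq = 29820 N/m.
ω_n = √(k_eq/m) = √(29820/12.4) = 49.04 rad/s.
Critical damping c_c = 2√(k_eq·m) = 2√(29820 × 12.4) = 1216 N·s/m, so ζ = c/c_c = 445/1216 = 0.3659.

0.366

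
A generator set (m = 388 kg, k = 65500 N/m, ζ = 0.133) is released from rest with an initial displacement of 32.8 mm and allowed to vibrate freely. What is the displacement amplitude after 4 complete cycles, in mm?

1.13 mm

Logarithmic decrement δ = 2πζ/√(1 − ζ²) = 2π × 0.1330/√(1 − 0.0177) = 0.8432.
After n cycles, x_n/x₀ = e^(−nδ), so x_4 = 32.8 × e^(−4 × 0.8432) = 32.8 × 0.03430 = 1.125 mm.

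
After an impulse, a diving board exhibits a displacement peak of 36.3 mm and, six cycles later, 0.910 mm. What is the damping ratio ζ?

Logarithmic decrement δ = (1/n)·ln(x₀/x_n) = (1/6)·ln(36.3/0.910) = (1/6)·ln(39.89) = 0.6144.
ζ = δ/√(4π² + δ²) = 0.6144/√(39.48 + 0.377) = 0.6144/6.313 = 0.09731.

0.0973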